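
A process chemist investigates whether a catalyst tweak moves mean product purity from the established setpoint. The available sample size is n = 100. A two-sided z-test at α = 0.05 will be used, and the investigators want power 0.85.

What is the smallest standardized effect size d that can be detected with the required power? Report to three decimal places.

Need Φ(δ − 1.960) = 0.85, so δ = 1.960 + 1.036 = 2.996.
(The second rejection-region term Φ(−δ − z_{α/2}) is negligible and dropped.)
δ = d·√n ⇒ d = δ/√n = 2.996/√100 = 0.2996.

d ≈ 0.300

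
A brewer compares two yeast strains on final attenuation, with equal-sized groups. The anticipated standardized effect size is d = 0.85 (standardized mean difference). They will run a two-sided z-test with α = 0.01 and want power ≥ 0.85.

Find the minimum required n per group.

n = 37 per group

For power 0.85 need Φ(δ − z_{0.005}) = 0.85, so δ = z_{0.005} + z_{0.15} = 2.576 + 1.036 = 3.612.
(For δ > 0 the lower-tail rejection region contributes negligibly to power, so the one-term inversion is standard.)
δ = d·√(n/2) ⇒ n = 2(δ/d)² = 2 × (3.612 / 0.85)² = 36.12.
Round up to the next whole unit.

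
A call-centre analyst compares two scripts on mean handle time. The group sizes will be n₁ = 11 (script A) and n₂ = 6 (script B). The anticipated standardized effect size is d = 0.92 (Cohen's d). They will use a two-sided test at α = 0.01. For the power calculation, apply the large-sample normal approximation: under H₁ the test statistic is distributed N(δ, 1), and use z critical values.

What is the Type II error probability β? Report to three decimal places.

β ≈ 0.777

Noncentrality parameter: δ = d / √(1/n₁ + 1/n₂) = 0.92 / √(1/11 + 1/6) = 1.8127
Critical value for a two-sided test at α = 0.01: z_{α/2} = 2.576.
Power = Φ(δ − 2.576) + Φ(−δ − 2.576) = Φ(-0.763) + Φ(-4.389) = 0.2227 + 0.0000 = 0.2227.
Type II error: β = 1 − power = 1 − 0.2227 = 0.7773.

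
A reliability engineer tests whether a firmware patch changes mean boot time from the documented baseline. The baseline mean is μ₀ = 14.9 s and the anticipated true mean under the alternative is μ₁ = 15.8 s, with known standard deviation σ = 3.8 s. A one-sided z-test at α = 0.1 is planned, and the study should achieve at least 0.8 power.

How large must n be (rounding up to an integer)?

Standardized effect: d = |μ₁ − μ₀| / σ = |15.8 − 14.9| / 3.8 = 0.2368
For power 0.8 need Φ(δ − z_{0.1}) = 0.8, so δ = z_{0.1} + z_{0.20} = 1.282 + 0.842 = 2.123.
δ = d·√n ⇒ n = (δ/d)² = (2.123 / 0.2368)² = 80.36.
Round up to the next whole unit.

n = 81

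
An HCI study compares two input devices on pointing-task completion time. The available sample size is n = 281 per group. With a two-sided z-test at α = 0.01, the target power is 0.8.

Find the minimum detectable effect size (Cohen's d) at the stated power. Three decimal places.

Need Φ(δ − 2.576) = 0.8, so δ = 2.576 + 0.842 = 3.417.
(Lower-tail contribution to power is negligible for δ > 0.)
δ = d·√(n/2) ⇒ d = δ/√(n/2) = 3.417/√(281/2) = 0.2883.

d ≈ 0.288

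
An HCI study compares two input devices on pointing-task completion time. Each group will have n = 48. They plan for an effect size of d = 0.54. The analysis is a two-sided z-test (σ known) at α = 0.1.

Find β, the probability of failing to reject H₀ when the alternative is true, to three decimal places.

Noncentrality parameter: δ = d·√(n/2) = 0.54 × √(48/2) = 2.6454
Two-sided α = 0.1 → critical value z_{0.05} = 1.645.
Power = Φ(δ − 1.645) + Φ(−δ − 1.645) = Φ(1.001) + Φ(-4.290) = 0.8415 + 0.0000 = 0.8415.
Type II error: β = 1 − power = 1 − 0.8415 = 0.1585.

β ≈ 0.159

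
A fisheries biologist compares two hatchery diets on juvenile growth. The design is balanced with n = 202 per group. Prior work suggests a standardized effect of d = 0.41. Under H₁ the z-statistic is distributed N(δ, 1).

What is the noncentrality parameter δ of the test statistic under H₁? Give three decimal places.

The noncentrality parameter scales effect size by the design's sample-size factor: δ = d·√(n/2) = 0.41 × √(202/2) = 4.1204

δ ≈ 4.120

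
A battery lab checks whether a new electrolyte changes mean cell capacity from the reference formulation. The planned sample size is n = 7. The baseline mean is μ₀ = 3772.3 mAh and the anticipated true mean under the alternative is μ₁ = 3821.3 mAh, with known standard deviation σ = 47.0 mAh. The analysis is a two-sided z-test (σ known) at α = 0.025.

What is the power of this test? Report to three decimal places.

Power ≈ 0.697

Standardized effect: d = |μ₁ − μ₀| / σ = |3821.3 − 3772.3| / 47.0 = 1.0426
Noncentrality parameter: δ = d·√n = 1.0426 × √7 = 2.7583
Critical value for a two-sided test at α = 0.025: z_{α/2} = 2.241.
Power = Φ(δ − 2.241) + Φ(−δ − 2.241) = Φ(0.517) + Φ(-5.000) = 0.6974 + 0.0000 = 0.6974.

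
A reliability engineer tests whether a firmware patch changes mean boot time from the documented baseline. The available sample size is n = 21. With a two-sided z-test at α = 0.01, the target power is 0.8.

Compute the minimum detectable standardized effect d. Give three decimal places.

Need Φ(δ − 2.576) = 0.8, so δ = 2.576 + 0.842 = 3.417.
(Lower-tail contribution to power is negligible for δ > 0.)
δ = d·√n ⇒ d = δ/√n = 3.417/√21 = 0.7457.

d ≈ 0.746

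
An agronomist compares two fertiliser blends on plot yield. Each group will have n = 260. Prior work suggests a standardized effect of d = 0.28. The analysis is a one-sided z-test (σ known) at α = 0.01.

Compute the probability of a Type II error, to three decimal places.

Noncentrality parameter: δ = d·√(n/2) = 0.28 × √(260/2) = 3.1925
One-sided α = 0.01 → critical value z_{0.01} = 2.326.
Power = Φ(δ − 2.326) = Φ(0.866) = 0.8068.
Type II error: β = 1 − power = 1 − 0.8068 = 0.1932.

β ≈ 0.193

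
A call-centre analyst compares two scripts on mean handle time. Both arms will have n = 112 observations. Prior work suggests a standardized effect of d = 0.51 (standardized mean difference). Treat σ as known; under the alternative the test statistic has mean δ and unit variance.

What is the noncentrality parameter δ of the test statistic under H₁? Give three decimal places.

δ = d·√(n/2) = 0.51 × √(112/2) = 3.8165

δ ≈ 3.816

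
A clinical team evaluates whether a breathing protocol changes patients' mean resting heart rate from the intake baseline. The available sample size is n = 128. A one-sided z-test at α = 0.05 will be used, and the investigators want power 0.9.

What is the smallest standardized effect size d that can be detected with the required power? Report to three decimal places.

Need Φ(δ − 1.645) = 0.9, so δ = 1.645 + 1.282 = 2.926.
δ = d·√n ⇒ d = δ/√n = 2.926/√128 = 0.2587.

d ≈ 0.259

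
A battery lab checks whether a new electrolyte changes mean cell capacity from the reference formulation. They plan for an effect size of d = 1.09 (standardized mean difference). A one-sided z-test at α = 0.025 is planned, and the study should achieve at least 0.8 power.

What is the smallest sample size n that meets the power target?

n = 7

For power 0.8 need Φ(δ − z_{0.025}) = 0.8, so δ = z_{0.025} + z_{0.20} = 1.960 + 0.842 = 2.802.
δ = d·√n ⇒ n = (δ/d)² = (2.802 / 1.09)² = 6.61.
Round up to the next whole unit.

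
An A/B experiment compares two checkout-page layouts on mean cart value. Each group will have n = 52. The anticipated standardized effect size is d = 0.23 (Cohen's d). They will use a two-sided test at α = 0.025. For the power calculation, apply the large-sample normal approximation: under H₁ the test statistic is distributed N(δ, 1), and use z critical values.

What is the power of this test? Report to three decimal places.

Power ≈ 0.143

Noncentrality parameter: δ = d·√(n/2) = 0.23 × √(52/2) = 1.1728
Two-sided α = 0.025 → critical value z_{0.0125} = 2.241.
Power = Φ(δ − 2.241) + Φ(−δ − 2.241) = Φ(-1.069) + Φ(-3.414) = 0.1426 + 0.0003 = 0.1429.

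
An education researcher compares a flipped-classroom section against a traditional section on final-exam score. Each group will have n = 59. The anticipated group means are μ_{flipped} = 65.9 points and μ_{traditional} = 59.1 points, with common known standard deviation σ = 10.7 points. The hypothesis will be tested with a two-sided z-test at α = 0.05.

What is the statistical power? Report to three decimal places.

Standardized effect: d = |μ_{flipped} − μ_{traditional}| / σ = |65.9 − 59.1| / 10.7 = 0.6355
Noncentrality parameter: δ = d·√(n/2) = 0.6355 × √(59/2) = 3.4517
Critical value for a two-sided test at α = 0.05: z_{α/2} = 1.960.
Power = Φ(δ − 1.960) + Φ(−δ − 1.960) = Φ(1.492) + Φ(-5.412) = 0.9321 + 0.0000 = 0.9321.

Power ≈ 0.932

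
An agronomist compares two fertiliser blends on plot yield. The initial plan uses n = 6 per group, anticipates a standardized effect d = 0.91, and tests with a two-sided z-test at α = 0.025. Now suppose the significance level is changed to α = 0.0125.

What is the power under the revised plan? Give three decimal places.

Power ≈ 0.178

δ = d·√(n/2) = 0.91 × √(6/2) = 1.5762 (unchanged). New critical value: z_{0.0063} = 2.498.
Revised power = Φ(δ − 2.498) + Φ(−δ − 2.498) = Φ(-0.922) + Φ(-4.074) = 0.1784 + 0.0000 = 0.1784.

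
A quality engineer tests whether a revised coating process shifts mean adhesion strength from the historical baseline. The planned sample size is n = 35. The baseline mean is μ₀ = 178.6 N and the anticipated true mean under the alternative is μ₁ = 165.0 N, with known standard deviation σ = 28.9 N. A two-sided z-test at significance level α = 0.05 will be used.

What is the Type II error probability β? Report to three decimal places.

Standardized effect: d = |μ₁ − μ₀| / σ = |165.0 − 178.6| / 28.9 = 0.4706
Noncentrality parameter: δ = d·√n = 0.4706 × √35 = 2.7840
Critical value for a two-sided test at α = 0.05: z_{α/2} = 1.960.
Power = Φ(δ − 1.960) + Φ(−δ − 1.960) = Φ(0.824) + Φ(-4.744) = 0.7951 + 0.0000 = 0.7951.
Type II error: β = 1 − power = 1 − 0.7951 = 0.2049.

β ≈ 0.205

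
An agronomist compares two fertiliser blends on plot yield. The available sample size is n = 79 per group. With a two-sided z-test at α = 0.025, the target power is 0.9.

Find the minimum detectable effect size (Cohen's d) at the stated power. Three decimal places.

d ≈ 0.561

Required noncentrality: δ = z_{0.0125} + z_{0.10} = 2.241 + 1.282 = 3.523.
(The second rejection-region term Φ(−δ − z_{α/2}) is negligible and dropped.)
δ = d·√(n/2) ⇒ d = δ/√(n/2) = 3.523/√(79/2) = 0.5605.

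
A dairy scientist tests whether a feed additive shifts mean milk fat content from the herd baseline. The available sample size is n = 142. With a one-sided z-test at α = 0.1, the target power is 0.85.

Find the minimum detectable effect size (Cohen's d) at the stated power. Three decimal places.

d ≈ 0.195

Need Φ(δ − 1.282) = 0.85, so δ = 1.282 + 1.036 = 2.318.
δ = d·√n ⇒ d = δ/√n = 2.318/√142 = 0.1945.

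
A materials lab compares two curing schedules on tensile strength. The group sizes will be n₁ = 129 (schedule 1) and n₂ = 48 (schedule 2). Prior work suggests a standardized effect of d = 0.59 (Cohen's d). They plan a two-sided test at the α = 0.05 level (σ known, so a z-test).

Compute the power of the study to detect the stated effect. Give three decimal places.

Power ≈ 0.937

Noncentrality parameter: δ = d / √(1/n₁ + 1/n₂) = 0.59 / √(1/129 + 1/48) = 3.4896
Critical value for a two-sided test at α = 0.05: z_{α/2} = 1.960.
Power = Φ(δ − 1.960) + Φ(−δ − 1.960) = Φ(1.530) + Φ(-5.450) = 0.9370 + 0.0000 = 0.9370.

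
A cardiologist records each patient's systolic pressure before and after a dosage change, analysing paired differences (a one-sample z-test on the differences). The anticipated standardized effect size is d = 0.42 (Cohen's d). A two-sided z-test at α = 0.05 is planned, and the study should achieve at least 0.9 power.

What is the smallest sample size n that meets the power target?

For power 0.9 need Φ(δ − z_{0.025}) = 0.9, so δ = z_{0.025} + z_{0.10} = 1.960 + 1.282 = 3.242.
(The Φ(−δ − z_{α/2}) term is vanishingly small for δ > 0 and is dropped in the standard sample-size formula.)
δ = d·√n ⇒ n = (δ/d)² = (3.242 / 0.42)² = 59.57.
Rounding up, n = 60.

n = 60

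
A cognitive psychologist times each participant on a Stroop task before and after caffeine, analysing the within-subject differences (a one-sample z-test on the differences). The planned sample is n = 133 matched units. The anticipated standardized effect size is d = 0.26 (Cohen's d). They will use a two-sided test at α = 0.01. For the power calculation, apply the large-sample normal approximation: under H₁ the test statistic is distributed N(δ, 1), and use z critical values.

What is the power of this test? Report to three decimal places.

Noncentrality parameter: δ = d·√n = 0.26 × √133 = 2.9985
Critical value for a two-sided test at α = 0.01: z_{α/2} = 2.576.
Power = Φ(δ − 2.576) + Φ(−δ − 2.576) = Φ(0.423) + Φ(-5.574) = 0.6637 + 0.0000 = 0.6637.

Power ≈ 0.664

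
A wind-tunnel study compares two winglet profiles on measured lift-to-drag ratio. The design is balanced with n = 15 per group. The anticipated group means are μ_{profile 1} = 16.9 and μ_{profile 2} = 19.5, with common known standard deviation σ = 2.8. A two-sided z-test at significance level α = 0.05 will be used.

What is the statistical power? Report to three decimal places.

Standardized effect: d = |μ_{profile 1} − μ_{profile 2}| / σ = |16.9 − 19.5| / 2.8 = 0.9286
Noncentrality parameter: δ = d·√(n/2) = 0.9286 × √(15/2) = 2.5430
Critical value for a two-sided test at α = 0.05: z_{α/2} = 1.960.
Power = Φ(δ − 1.960) + Φ(−δ − 1.960) = Φ(0.583) + Φ(-4.503) = 0.7201 + 0.0000 = 0.7201.

Power ≈ 0.720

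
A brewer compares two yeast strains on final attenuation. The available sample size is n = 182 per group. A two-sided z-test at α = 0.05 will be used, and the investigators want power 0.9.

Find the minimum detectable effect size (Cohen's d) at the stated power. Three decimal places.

Need Φ(δ − 1.960) = 0.9, so δ = 1.960 + 1.282 = 3.242.
(The second rejection-region term Φ(−δ − z_{α/2}) is negligible and dropped.)
δ = d·√(n/2) ⇒ d = δ/√(n/2) = 3.242/√(182/2) = 0.3398.

d ≈ 0.340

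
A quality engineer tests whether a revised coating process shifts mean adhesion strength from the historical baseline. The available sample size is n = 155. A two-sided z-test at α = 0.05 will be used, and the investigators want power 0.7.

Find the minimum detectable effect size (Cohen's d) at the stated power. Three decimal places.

d ≈ 0.200

Need Φ(δ − 1.960) = 0.7, so δ = 1.960 + 0.524 = 2.484.
(The second rejection-region term Φ(−δ − z_{α/2}) is negligible and dropped.)
δ = d·√n ⇒ d = δ/√n = 2.484/√155 = 0.1995.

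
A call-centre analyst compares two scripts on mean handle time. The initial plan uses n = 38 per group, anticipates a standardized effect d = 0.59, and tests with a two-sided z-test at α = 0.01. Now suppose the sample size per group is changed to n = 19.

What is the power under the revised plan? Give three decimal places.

With n = 19 per group: δ = d·√(n/2) = 0.59 × √(19/2) = 1.8185. Critical value z_{0.005} = 2.576.
Revised power = Φ(δ − 2.576) + Φ(−δ − 2.576) = Φ(-0.757) + Φ(-4.394) = 0.2244 + 0.0000 = 0.2244.

Power ≈ 0.224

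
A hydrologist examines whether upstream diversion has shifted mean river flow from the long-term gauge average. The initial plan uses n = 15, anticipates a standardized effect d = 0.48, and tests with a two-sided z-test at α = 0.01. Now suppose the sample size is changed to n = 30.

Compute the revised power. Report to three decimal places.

With n = 30: δ = d·√n = 0.48 × √30 = 2.6291. Critical value z_{0.005} = 2.576.
Revised power = Φ(δ − 2.576) + Φ(−δ − 2.576) = Φ(0.053) + Φ(-5.205) = 0.5212 + 0.0000 = 0.5212.

Power ≈ 0.521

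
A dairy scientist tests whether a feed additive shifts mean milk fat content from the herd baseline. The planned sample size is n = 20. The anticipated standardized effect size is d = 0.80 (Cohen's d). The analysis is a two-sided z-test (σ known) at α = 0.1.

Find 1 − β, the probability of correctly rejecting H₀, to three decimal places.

Power ≈ 0.973

Noncentrality parameter: δ = d·√n = 0.80 × √20 = 3.5777
Critical value for a two-sided test at α = 0.1: z_{α/2} = 1.645.
Power = Φ(δ − 1.645) + Φ(−δ − 1.645) = Φ(1.933) + Φ(-5.223) = 0.9734 + 0.0000 = 0.9734.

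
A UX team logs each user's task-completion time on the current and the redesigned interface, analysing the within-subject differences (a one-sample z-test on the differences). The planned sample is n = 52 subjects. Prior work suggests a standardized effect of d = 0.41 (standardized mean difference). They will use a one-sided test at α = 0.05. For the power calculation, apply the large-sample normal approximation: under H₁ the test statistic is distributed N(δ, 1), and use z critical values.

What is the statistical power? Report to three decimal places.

Noncentrality parameter: δ = d·√n = 0.41 × √52 = 2.9566
One-sided α = 0.05 → critical value z_{0.05} = 1.645.
Power = Φ(δ − 1.645) = Φ(1.312) = 0.9052.

Power ≈ 0.905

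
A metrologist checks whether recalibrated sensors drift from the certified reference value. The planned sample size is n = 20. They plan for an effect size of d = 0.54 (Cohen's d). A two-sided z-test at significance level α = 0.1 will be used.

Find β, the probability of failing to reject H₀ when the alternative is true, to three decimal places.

β ≈ 0.221

Noncentrality parameter: δ = d·√n = 0.54 × √20 = 2.4150
Critical value for a two-sided test at α = 0.1: z_{α/2} = 1.645.
Power = Φ(δ − 1.645) + Φ(−δ − 1.645) = Φ(0.770) + Φ(-4.060) = 0.7794 + 0.0000 = 0.7794.
Type II error: β = 1 − power = 1 − 0.7794 = 0.2206.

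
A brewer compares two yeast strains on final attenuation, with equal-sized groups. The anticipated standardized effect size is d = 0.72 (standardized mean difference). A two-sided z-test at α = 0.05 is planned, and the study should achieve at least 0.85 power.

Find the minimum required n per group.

For power 0.85 need Φ(δ − z_{0.025}) = 0.85, so δ = z_{0.025} + z_{0.15} = 1.960 + 1.036 = 2.996.
(For δ > 0 the lower-tail rejection region contributes negligibly to power, so the one-term inversion is standard.)
δ = d·√(n/2) ⇒ n = 2(δ/d)² = 2 × (2.996 / 0.72)² = 34.64.
Rounding up, n = 35 per group.

n = 35 per group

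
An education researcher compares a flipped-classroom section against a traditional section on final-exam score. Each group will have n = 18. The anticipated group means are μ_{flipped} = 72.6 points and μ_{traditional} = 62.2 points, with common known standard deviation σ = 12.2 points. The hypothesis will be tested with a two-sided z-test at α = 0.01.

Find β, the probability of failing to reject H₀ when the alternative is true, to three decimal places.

Standardized effect: d = |μ_{flipped} − μ_{traditional}| / σ = |72.6 − 62.2| / 12.2 = 0.8525
Noncentrality parameter: λ = d·√(n/2) = 0.8525 × √(18/2) = 2.5574
Critical value for a two-sided test at α = 0.01: z_{α/2} = 2.576.
Power = Φ(λ − 2.576) + Φ(−λ − 2.576) = Φ(-0.018) + Φ(-5.133) = 0.4926 + 0.0000 = 0.4926.
Type II error: β = 1 − power = 1 − 0.4926 = 0.5074.

β ≈ 0.507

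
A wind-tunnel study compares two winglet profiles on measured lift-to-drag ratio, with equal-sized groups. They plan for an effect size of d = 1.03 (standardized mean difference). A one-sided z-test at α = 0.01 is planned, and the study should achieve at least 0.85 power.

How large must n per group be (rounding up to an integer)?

Set Φ(δ − 2.326) = 0.85; then δ − 2.326 = Φ⁻¹(0.85) = 1.036, giving δ = 3.363.
δ = d·√(n/2) ⇒ n = 2(δ/d)² = 2 × (3.363 / 1.03)² = 21.32.
Rounding up, n = 22 per group.

n = 22 per group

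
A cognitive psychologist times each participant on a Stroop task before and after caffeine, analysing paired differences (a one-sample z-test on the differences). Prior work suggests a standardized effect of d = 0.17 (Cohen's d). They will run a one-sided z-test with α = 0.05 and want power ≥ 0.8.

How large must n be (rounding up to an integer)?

For power 0.8 need Φ(δ − z_{0.05}) = 0.8, so δ = z_{0.05} + z_{0.20} = 1.645 + 0.842 = 2.486.
δ = d·√n ⇒ n = (δ/d)² = (2.486 / 0.17)² = 213.93.
Round up to the next whole unit.

n = 214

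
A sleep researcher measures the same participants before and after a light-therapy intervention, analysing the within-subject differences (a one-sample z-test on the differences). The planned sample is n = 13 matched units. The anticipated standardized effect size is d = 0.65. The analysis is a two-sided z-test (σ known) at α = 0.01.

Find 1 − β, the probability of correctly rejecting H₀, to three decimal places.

Power ≈ 0.408

Noncentrality parameter: δ = d·√n = 0.65 × √13 = 2.3436
Two-sided α = 0.01 → critical value z_{0.005} = 2.576.
Power = Φ(δ − 2.576) + Φ(−δ − 2.576) = Φ(-0.232) + Φ(-4.919) = 0.4082 + 0.0000 = 0.4082.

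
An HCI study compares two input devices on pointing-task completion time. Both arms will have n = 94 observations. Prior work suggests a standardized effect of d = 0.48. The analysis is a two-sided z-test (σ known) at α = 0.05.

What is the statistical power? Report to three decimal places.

Power ≈ 0.908

Noncentrality parameter: δ = d·√(n/2) = 0.48 × √(94/2) = 3.2907
Critical value for a two-sided test at α = 0.05: z_{α/2} = 1.960.
Power = Φ(δ − 1.960) + Φ(−δ − 1.960) = Φ(1.331) + Φ(-5.251) = 0.9084 + 0.0000 = 0.9084.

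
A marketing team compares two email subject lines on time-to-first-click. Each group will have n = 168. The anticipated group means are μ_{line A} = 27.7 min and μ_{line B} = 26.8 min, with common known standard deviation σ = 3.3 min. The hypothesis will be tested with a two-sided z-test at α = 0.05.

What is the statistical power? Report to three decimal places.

Power ≈ 0.705

Standardized effect: d = |μ_{line A} − μ_{line B}| / σ = |27.7 − 26.8| / 3.3 = 0.2727
Noncentrality parameter: δ = d·√(n/2) = 0.2727 × √(168/2) = 2.4996
Two-sided α = 0.05 → critical value z_{0.025} = 1.960.
Power = Φ(δ − 1.960) + Φ(−δ − 1.960) = Φ(0.540) + Φ(-4.460) = 0.7053 + 0.0000 = 0.7053.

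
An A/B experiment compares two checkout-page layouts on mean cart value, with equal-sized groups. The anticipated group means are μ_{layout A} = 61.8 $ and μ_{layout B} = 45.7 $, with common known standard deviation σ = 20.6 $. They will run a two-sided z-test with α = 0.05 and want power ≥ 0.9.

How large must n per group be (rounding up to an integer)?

n = 35 per group

Standardized effect: d = |μ_{layout A} − μ_{layout B}| / σ = |61.8 − 45.7| / 20.6 = 0.7816
For power 0.9 need Φ(δ − z_{0.025}) = 0.9, so δ = z_{0.025} + z_{0.10} = 1.960 + 1.282 = 3.242.
(The Φ(−δ − z_{α/2}) term is vanishingly small for δ > 0 and is dropped in the standard sample-size formula.)
δ = d·√(n/2) ⇒ n = 2(δ/d)² = 2 × (3.242 / 0.7816)² = 34.40.
Round up to the next whole unit.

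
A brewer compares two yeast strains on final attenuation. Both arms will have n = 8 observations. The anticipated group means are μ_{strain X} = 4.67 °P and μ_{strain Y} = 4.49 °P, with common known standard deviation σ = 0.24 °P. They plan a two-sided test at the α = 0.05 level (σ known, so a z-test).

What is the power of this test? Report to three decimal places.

Power ≈ 0.323

Standardized effect: d = |μ_{strain X} − μ_{strain Y}| / σ = |4.67 − 4.49| / 0.24 = 0.7500
Noncentrality parameter: δ = d·√(n/2) = 0.7500 × √(8/2) = 1.5000
Critical value for a two-sided test at α = 0.05: z_{α/2} = 1.960.
Power = Φ(δ − 1.960) + Φ(−δ − 1.960) = Φ(-0.460) + Φ(-3.460) = 0.3228 + 0.0003 = 0.3230.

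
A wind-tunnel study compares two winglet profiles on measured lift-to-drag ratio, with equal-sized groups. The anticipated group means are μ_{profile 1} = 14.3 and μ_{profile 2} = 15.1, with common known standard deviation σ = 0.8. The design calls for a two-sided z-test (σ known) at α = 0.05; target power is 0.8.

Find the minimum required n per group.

Standardized effect: d = |μ_{profile 1} − μ_{profile 2}| / σ = |14.3 − 15.1| / 0.8 = 1.0000
For power 0.8 need Φ(δ − z_{0.025}) = 0.8, so δ = z_{0.025} + z_{0.20} = 1.960 + 0.842 = 2.802.
(The Φ(−δ − z_{α/2}) term is vanishingly small for δ > 0 and is dropped in the standard sample-size formula.)
δ = d·√(n/2) ⇒ n = 2(δ/d)² = 2 × (2.802 / 1.0000)² = 15.70.
Rounding up, n = 16 per group.

n = 16 per group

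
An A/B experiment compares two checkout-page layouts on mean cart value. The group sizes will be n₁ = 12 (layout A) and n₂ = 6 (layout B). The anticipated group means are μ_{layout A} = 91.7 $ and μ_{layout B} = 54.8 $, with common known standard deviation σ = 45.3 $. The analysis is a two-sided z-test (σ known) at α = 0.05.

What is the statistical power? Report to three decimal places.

Standardized effect: d = |μ_{layout A} − μ_{layout B}| / σ = |91.7 − 54.8| / 45.3 = 0.8146
Noncentrality parameter: δ = d / √(1/n₁ + 1/n₂) = 0.8146 / √(1/12 + 1/6) = 1.6291
Critical value for a two-sided test at α = 0.05: z_{α/2} = 1.960.
Power = Φ(δ − 1.960) + Φ(−δ − 1.960) = Φ(-0.331) + Φ(-3.589) = 0.3704 + 0.0002 = 0.3706.

Power ≈ 0.371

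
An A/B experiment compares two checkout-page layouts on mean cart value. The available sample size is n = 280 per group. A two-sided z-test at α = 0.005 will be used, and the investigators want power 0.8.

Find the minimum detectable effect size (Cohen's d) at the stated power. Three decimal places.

d ≈ 0.308

Need Φ(δ − 2.807) = 0.8, so δ = 2.807 + 0.842 = 3.649.
(Lower-tail contribution to power is negligible for δ > 0.)
δ = d·√(n/2) ⇒ d = δ/√(n/2) = 3.649/√(280/2) = 0.3084.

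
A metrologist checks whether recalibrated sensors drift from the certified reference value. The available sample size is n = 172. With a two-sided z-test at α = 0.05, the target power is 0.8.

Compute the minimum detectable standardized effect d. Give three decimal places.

d ≈ 0.214

Required noncentrality: δ = z_{0.025} + z_{0.20} = 1.960 + 0.842 = 2.802.
(The second rejection-region term Φ(−δ − z_{α/2}) is negligible and dropped.)
δ = d·√n ⇒ d = δ/√n = 2.802/√172 = 0.2136.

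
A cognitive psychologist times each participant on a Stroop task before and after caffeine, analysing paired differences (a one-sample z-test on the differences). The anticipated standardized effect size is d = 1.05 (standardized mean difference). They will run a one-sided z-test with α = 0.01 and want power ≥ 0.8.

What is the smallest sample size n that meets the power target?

n = 10

For power 0.8 need Φ(δ − z_{0.01}) = 0.8, so δ = z_{0.01} + z_{0.20} = 2.326 + 0.842 = 3.168.
δ = d·√n ⇒ n = (δ/d)² = (3.168 / 1.05)² = 9.10.
Rounding up, n = 10.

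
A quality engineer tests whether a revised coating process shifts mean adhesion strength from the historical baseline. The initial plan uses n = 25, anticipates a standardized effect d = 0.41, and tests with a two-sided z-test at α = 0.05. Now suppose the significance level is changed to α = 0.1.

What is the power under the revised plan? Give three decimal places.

Power ≈ 0.657

δ = d·√n = 0.41 × √25 = 2.0500 (unchanged). New critical value: z_{0.05} = 1.645.
Revised power = Φ(δ − 1.645) + Φ(−δ − 1.645) = Φ(0.405) + Φ(-3.695) = 0.6573 + 0.0001 = 0.6574.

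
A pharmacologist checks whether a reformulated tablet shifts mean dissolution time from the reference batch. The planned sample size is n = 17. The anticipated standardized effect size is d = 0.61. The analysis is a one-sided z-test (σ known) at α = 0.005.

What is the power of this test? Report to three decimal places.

Power ≈ 0.476

Noncentrality parameter: δ = d·√n = 0.61 × √17 = 2.5151
One-sided α = 0.005 → critical value z_{0.005} = 2.576.
Power = P(Z > 2.576 − δ) = Φ(-0.061) = 0.4758.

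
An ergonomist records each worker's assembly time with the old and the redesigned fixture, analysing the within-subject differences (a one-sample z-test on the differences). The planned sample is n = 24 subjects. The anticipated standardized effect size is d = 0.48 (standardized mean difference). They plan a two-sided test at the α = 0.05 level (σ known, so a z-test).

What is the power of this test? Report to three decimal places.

Power ≈ 0.652

Noncentrality parameter: δ = d·√n = 0.48 × √24 = 2.3515
Two-sided α = 0.05 → critical value z_{0.025} = 1.960.
Power = Φ(δ − 1.960) + Φ(−δ − 1.960) = Φ(0.392) + Φ(-4.311) = 0.6523 + 0.0000 = 0.6523.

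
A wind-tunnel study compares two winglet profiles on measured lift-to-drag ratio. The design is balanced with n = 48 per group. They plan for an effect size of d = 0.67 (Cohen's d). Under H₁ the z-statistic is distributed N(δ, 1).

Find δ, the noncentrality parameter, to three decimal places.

δ = d·√(n/2) = 0.67 × √(48/2) = 3.2823

δ ≈ 3.282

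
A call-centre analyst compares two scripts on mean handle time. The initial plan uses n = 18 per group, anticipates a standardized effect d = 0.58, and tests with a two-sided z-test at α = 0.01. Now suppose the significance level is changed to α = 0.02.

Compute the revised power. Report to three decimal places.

δ = d·√(n/2) = 0.58 × √(18/2) = 1.7400 (unchanged). New critical value: z_{0.01} = 2.326.
Revised power = Φ(δ − 2.326) + Φ(−δ − 2.326) = Φ(-0.586) + Φ(-4.066) = 0.2788 + 0.0000 = 0.2788.

Power ≈ 0.279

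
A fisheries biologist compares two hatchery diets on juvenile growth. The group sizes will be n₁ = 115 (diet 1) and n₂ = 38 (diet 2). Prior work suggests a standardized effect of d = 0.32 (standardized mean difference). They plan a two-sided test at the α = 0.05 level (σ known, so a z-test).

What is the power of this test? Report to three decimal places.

Noncentrality parameter: δ = d / √(1/n₁ + 1/n₂) = 0.32 / √(1/115 + 1/38) = 1.7102
Critical value for a two-sided test at α = 0.05: z_{α/2} = 1.960.
Power = Φ(δ − 1.960) + Φ(−δ − 1.960) = Φ(-0.250) + Φ(-3.670) = 0.4014 + 0.0001 = 0.4015.

Power ≈ 0.402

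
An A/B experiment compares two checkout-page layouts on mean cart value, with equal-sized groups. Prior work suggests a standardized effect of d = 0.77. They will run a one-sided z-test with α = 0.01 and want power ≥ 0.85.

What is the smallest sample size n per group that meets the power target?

For power 0.85 need Φ(δ − z_{0.01}) = 0.85, so δ = z_{0.01} + z_{0.15} = 2.326 + 1.036 = 3.363.
δ = d·√(n/2) ⇒ n = 2(δ/d)² = 2 × (3.363 / 0.77)² = 38.15.
Rounding up, n = 39 per group.

n = 39 per group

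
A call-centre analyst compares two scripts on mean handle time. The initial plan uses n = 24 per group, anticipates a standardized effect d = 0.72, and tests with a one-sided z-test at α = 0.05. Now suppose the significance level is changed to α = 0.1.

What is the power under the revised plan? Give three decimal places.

δ = d·√(n/2) = 0.72 × √(24/2) = 2.4942 (unchanged). New critical value: z_{0.1} = 1.282.
Revised power = P(Z > 1.282 − δ) = Φ(1.213) = 0.8874.

Power ≈ 0.887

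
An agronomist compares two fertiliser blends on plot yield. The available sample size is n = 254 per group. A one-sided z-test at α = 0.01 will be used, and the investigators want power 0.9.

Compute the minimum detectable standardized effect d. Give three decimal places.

Need Φ(δ − 2.326) = 0.9, so δ = 2.326 + 1.282 = 3.608.
δ = d·√(n/2) ⇒ d = δ/√(n/2) = 3.608/√(254/2) = 0.3201.

d ≈ 0.320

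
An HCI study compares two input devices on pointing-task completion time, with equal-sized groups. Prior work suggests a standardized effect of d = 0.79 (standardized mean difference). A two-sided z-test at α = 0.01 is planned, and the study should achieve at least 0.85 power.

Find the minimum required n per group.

For power 0.85 need Φ(δ − z_{0.005}) = 0.85, so δ = z_{0.005} + z_{0.15} = 2.576 + 1.036 = 3.612.
(The Φ(−δ − z_{α/2}) term is vanishingly small for δ > 0 and is dropped in the standard sample-size formula.)
δ = d·√(n/2) ⇒ n = 2(δ/d)² = 2 × (3.612 / 0.79)² = 41.82.
Round up to the next whole unit.

n = 42 per group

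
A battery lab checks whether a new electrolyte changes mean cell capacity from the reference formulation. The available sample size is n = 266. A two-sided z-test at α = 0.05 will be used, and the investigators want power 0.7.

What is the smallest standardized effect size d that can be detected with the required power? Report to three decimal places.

d ≈ 0.152

Required noncentrality: δ = z_{0.025} + z_{0.30} = 1.960 + 0.524 = 2.484.
(Lower-tail contribution to power is negligible for δ > 0.)
δ = d·√n ⇒ d = δ/√n = 2.484/√266 = 0.1523.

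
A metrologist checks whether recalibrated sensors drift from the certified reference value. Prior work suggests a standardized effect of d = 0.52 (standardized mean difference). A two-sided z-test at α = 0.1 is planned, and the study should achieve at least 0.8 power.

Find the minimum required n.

Set Φ(δ − 1.645) = 0.8; then δ − 1.645 = Φ⁻¹(0.8) = 0.842, giving δ = 2.486.
(Ignoring the negligible lower-tail rejection probability gives the usual closed-form inversion.)
δ = d·√n ⇒ n = (δ/d)² = (2.486 / 0.52)² = 22.86.
Round up to the next whole unit.

n = 23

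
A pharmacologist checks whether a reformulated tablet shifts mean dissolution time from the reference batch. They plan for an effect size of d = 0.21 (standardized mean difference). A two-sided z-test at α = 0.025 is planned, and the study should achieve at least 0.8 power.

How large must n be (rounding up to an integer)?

n = 216

For power 0.8 need Φ(δ − z_{0.0125}) = 0.8, so δ = z_{0.0125} + z_{0.20} = 2.241 + 0.842 = 3.083.
(The Φ(−δ − z_{α/2}) term is vanishingly small for δ > 0 and is dropped in the standard sample-size formula.)
δ = d·√n ⇒ n = (δ/d)² = (3.083 / 0.21)² = 215.53.
Round up to the next whole unit.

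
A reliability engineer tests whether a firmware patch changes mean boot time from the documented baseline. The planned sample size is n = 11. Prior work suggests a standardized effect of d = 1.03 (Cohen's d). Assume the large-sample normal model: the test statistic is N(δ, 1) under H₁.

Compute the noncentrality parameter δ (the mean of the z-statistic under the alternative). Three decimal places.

The noncentrality parameter scales effect size by the design's sample-size factor: δ = d·√n = 1.03 × √11 = 3.4161

δ ≈ 3.416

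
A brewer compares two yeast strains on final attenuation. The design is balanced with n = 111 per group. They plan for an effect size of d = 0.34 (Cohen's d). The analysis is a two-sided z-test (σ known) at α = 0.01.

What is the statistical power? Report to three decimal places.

Noncentrality parameter: δ = d·√(n/2) = 0.34 × √(111/2) = 2.5329
Two-sided α = 0.01 → critical value z_{0.005} = 2.576.
Power = Φ(δ − 2.576) + Φ(−δ − 2.576) = Φ(-0.043) + Φ(-5.109) = 0.4829 + 0.0000 = 0.4829.

Power ≈ 0.483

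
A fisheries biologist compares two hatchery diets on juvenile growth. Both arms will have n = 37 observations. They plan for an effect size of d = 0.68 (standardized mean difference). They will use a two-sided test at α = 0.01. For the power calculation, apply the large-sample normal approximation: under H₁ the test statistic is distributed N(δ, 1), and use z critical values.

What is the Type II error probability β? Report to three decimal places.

Noncentrality parameter: λ = d·√(n/2) = 0.68 × √(37/2) = 2.9248
Two-sided α = 0.01 → critical value z_{0.005} = 2.576.
Power = Φ(λ − 2.576) + Φ(−λ − 2.576) = Φ(0.349) + Φ(-5.501) = 0.6364 + 0.0000 = 0.6364.
Type II error: β = 1 − power = 1 − 0.6364 = 0.3636.

β ≈ 0.364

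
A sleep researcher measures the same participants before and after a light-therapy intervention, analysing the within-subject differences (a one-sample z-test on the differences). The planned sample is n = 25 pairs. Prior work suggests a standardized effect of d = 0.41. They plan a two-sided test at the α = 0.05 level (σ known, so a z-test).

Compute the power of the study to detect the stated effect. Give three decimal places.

Power ≈ 0.536

Noncentrality parameter: δ = d·√n = 0.41 × √25 = 2.0500
Critical value for a two-sided test at α = 0.05: z_{α/2} = 1.960.
Power = Φ(δ − 1.960) + Φ(−δ − 1.960) = Φ(0.090) + Φ(-4.010) = 0.5359 + 0.0000 = 0.5359.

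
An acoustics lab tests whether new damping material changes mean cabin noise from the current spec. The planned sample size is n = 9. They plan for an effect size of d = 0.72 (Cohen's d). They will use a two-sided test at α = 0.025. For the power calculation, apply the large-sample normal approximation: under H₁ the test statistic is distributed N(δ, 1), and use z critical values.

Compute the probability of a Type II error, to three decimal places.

β ≈ 0.532

Noncentrality parameter: λ = d·√n = 0.72 × √9 = 2.1600
Critical value for a two-sided test at α = 0.025: z_{α/2} = 2.241.
Power = Φ(λ − 2.241) + Φ(−λ − 2.241) = Φ(-0.081) + Φ(-4.401) = 0.4676 + 0.0000 = 0.4676.
Type II error: β = 1 − power = 1 − 0.4676 = 0.5324.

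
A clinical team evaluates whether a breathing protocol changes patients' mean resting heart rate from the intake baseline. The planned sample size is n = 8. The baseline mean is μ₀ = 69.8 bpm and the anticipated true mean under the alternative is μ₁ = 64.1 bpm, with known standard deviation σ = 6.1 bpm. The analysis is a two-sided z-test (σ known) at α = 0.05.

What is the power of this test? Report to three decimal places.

Standardized effect: d = |μ₁ − μ₀| / σ = |64.1 − 69.8| / 6.1 = 0.9344
Noncentrality parameter: δ = d·√n = 0.9344 × √8 = 2.6430
Critical value for a two-sided test at α = 0.05: z_{α/2} = 1.960.
Power = Φ(δ − 1.960) + Φ(−δ − 1.960) = Φ(0.683) + Φ(-4.603) = 0.7527 + 0.0000 = 0.7527.

Power ≈ 0.753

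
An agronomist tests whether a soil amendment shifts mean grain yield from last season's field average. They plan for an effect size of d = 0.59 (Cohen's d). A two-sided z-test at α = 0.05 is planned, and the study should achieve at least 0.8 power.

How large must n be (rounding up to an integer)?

n = 23

For power 0.8 need Φ(δ − z_{0.025}) = 0.8, so δ = z_{0.025} + z_{0.20} = 1.960 + 0.842 = 2.802.
(For δ > 0 the lower-tail rejection region contributes negligibly to power, so the one-term inversion is standard.)
δ = d·√n ⇒ n = (δ/d)² = (2.802 / 0.59)² = 22.55.
Round up to the next whole unit.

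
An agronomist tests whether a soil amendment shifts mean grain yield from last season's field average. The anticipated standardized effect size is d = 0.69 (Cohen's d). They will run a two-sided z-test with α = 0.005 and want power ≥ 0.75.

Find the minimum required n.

n = 26

For power 0.75 need Φ(δ − z_{0.0025}) = 0.75, so δ = z_{0.0025} + z_{0.25} = 2.807 + 0.674 = 3.482.
(For δ > 0 the lower-tail rejection region contributes negligibly to power, so the one-term inversion is standard.)
δ = d·√n ⇒ n = (δ/d)² = (3.482 / 0.69)² = 25.46.
Round up to the next whole unit.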